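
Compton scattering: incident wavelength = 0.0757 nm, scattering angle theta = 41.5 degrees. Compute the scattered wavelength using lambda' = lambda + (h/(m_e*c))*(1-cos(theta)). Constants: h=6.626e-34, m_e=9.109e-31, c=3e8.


Compton wavelength: h/(m_e*c) = 2.4247e-12 m
d_lambda = 2.4247e-12 * (1 - cos(41.5 deg))
= 2.4247e-12 * 0.251044
= 6.0871e-13 m = 0.000609 nm
lambda' = 0.0757 + 0.000609
= 0.076309 nm

0.076309


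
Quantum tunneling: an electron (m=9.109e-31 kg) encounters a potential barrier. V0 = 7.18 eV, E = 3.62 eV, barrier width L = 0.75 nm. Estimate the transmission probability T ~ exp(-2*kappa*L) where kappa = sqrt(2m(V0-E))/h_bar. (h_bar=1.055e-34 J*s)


V0 - E = 3.56 eV = 5.7031e-19 J
kappa = sqrt(2 * m * (V0-E)) / h_bar
= sqrt(2 * 9.109e-31 * 5.7031e-19) / 1.055e-34
= 9.6617e+09 /m
2*kappa*L = 2 * 9.6617e+09 * 0.75e-9
= 14.4926
T = exp(-14.4926) = 5.081090e-07

5.081090e-07


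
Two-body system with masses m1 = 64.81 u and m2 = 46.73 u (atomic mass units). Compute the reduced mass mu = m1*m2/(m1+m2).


mu = m1 * m2 / (m1 + m2)
= 64.81 * 46.73 / (64.81 + 46.73)
= 3028.5713 / 111.54
= 27.1523 u

27.1523


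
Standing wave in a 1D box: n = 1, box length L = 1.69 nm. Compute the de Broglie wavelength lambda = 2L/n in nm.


lambda = 2L / n
= 2 * 1.69 / 1
= 3.38 / 1
= 3.38 nm

3.38


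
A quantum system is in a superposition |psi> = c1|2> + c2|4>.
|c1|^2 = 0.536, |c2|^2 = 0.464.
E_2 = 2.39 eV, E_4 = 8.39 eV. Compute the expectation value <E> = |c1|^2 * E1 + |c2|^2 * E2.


<E> = |c1|^2 * E1 + |c2|^2 * E2
= 0.536 * 2.39 + 0.464 * 8.39
= 1.281 + 3.893
= 5.174 eV

5.174


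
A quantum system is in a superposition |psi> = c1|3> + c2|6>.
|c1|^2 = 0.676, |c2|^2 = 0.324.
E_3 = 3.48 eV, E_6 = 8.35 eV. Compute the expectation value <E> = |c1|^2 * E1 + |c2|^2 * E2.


<E> = |c1|^2 * E1 + |c2|^2 * E2
= 0.676 * 3.48 + 0.324 * 8.35
= 2.3525 + 2.7054
= 5.0579 eV

5.0579


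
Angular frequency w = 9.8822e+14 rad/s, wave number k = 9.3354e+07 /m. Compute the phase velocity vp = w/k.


vp = w / k
= 9.8822e+14 / 9.3354e+07
= 1.0586e+07 m/s

1.0586e+07


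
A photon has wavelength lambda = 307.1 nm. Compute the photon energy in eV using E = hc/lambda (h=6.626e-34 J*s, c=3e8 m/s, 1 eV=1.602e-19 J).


E = hc / lambda
= (6.626e-34)(3e8) / (307.1e-9)
= 1.9878e-25 / 3.0710e-07
= 6.4728e-19 J
Converting to eV: 6.4728e-19 / 1.602e-19
= 4.0405 eV

4.0405


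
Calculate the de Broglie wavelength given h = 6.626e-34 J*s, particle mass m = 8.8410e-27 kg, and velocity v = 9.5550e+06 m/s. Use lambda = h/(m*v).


lambda = h / (m * v)
= 6.626e-34 / (8.8410e-27 * 9.5550e+06)
= 6.626e-34 / 8.4476e-20
= 7.8437e-15 m

7.8437e-15


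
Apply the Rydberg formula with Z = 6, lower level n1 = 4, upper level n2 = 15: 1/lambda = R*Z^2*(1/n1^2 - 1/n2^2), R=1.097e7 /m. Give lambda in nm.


1/lambda = R * Z^2 * (1/n1^2 - 1/n2^2)
= 1.097e7 * 6^2 * (1/4^2 - 1/15^2)
= 1.097e7 * 36 * (0.0625 - 0.004444)
= 2.2927e+07 /m
lambda = 1 / 2.2927e+07
= 43.6161 nm

43.6161


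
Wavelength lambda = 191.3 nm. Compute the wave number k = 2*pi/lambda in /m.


k = 2 * pi / lambda
= 6.2832 / (191.3e-9)
= 6.2832 / 1.9130e-07
= 3.2845e+07 /m

3.2845e+07


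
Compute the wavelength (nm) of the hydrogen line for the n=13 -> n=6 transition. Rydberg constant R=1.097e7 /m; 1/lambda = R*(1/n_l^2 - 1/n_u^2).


1/lambda = R * (1/n_l^2 - 1/n_u^2)
= 1.097e7 * (1/6^2 - 1/13^2)
= 1.097e7 * (0.027778 - 0.005917)
= 1.097e7 * 0.021861
= 2.3981e+05 /m
lambda = 1 / 2.3981e+05 = 4169.9509 nm

4169.9509


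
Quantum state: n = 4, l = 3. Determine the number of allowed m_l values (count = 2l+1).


m_l ranges from -l to +l in integer steps
So m_l goes from -3 to +3
Count = 2l + 1 = 2*3 + 1
= 7

7


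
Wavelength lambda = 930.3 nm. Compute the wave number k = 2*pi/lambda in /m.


k = 2 * pi / lambda
= 6.2832 / (930.3e-9)
= 6.2832 / 9.3030e-07
= 6.7539e+06 /m

6.7539e+06


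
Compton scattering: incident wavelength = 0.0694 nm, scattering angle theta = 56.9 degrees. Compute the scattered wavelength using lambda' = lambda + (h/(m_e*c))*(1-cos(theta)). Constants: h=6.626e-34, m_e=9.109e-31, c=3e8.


Compton wavelength: h/(m_e*c) = 2.4247e-12 m
d_lambda = 2.4247e-12 * (1 - cos(56.9 deg))
= 2.4247e-12 * 0.453898
= 1.1006e-12 m = 0.001101 nm
lambda' = 0.0694 + 0.001101
= 0.070501 nm

0.070501


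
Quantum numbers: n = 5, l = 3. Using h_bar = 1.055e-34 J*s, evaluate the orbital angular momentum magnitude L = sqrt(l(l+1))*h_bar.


L = sqrt(l*(l+1)) * h_bar
= sqrt(3 * 4) * 1.055e-34
= sqrt(12) * 1.055e-34
= 3.4641 * 1.055e-34
= 3.6546e-34 J*s

3.6546e-34


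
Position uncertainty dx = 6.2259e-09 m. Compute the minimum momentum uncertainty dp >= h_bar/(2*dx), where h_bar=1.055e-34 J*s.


dp = h_bar / (2 * dx)
= 1.055e-34 / (2 * 6.2259e-09)
= 1.055e-34 / 1.2452e-08
= 8.4727e-27 kg*m/s

8.4727e-27


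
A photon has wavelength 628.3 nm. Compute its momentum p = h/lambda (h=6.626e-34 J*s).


p = h / lambda
= 6.626e-34 / (628.3e-9)
= 6.626e-34 / 6.2830e-07
= 1.0546e-27 kg*m/s

1.0546e-27


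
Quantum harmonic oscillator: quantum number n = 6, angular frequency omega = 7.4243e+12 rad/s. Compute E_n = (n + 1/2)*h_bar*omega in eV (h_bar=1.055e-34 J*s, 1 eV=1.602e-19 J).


E = (n + 1/2) * h_bar * omega
= (6 + 0.5) * 1.055e-34 * 7.4243e+12
= 6.5 * 7.8326e-22
= 5.0912e-21 J
= 0.0318 eV

0.0318


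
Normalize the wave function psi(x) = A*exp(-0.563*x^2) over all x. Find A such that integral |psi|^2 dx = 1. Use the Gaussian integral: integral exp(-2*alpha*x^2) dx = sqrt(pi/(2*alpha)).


integral |psi|^2 dx = A^2 * sqrt(pi/(2*alpha)) = 1
A^2 = sqrt(2*alpha/pi)
= sqrt(2 * 0.563 / pi)
= 0.598679
A = sqrt(0.598679)
= 0.7737

0.7737


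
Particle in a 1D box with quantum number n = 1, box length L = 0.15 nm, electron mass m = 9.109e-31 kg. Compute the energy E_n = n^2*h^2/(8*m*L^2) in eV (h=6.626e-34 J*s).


E = n^2 * h^2 / (8 * m * L^2)
= 1^2 * (6.626e-34)^2 / (8 * 9.109e-31 * (0.15e-9)^2)
= 1 * 4.3904e-67 / (8 * 9.109e-31 * 2.2500e-20)
= 2.6777e-18 J
= 16.7146 eV

16.7146


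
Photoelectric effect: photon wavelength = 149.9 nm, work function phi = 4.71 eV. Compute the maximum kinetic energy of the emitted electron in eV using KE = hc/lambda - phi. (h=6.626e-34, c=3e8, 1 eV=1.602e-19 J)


E_photon = hc / lambda
= (6.626e-34)(3e8) / (149.9e-9)
= 1.3261e-18 J
= 8.2777 eV
KE = E_photon - phi
= 8.2777 - 4.71
= 3.5677 eV

3.5677


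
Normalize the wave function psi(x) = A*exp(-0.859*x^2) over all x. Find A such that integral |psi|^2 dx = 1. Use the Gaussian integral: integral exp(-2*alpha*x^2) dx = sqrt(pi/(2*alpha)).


integral |psi|^2 dx = A^2 * sqrt(pi/(2*alpha)) = 1
A^2 = sqrt(2*alpha/pi)
= sqrt(2 * 0.859 / pi)
= 0.739497
A = sqrt(0.739497)
= 0.8599

0.8599


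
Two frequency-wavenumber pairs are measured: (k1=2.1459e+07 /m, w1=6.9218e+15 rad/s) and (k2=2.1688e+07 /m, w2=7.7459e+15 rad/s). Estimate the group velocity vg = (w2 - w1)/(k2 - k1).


vg = (w2 - w1) / (k2 - k1)
= (7.7459e+15 - 6.9218e+15) / (2.1688e+07 - 2.1459e+07)
= 8.2410e+14 / 2.2900e+05
= 3.5987e+09 m/s

3.5987e+09


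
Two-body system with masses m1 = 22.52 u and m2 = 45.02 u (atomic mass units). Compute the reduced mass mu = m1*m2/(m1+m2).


mu = m1 * m2 / (m1 + m2)
= 22.52 * 45.02 / (22.52 + 45.02)
= 1013.8504 / 67.54
= 15.0111 u

15.0111


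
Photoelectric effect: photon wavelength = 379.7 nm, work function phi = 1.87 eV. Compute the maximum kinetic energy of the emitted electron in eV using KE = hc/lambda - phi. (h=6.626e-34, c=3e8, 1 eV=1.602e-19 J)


E_photon = hc / lambda
= (6.626e-34)(3e8) / (379.7e-9)
= 5.2352e-19 J
= 3.2679 eV
KE = E_photon - phi
= 3.2679 - 1.87
= 1.3979 eV

1.3979


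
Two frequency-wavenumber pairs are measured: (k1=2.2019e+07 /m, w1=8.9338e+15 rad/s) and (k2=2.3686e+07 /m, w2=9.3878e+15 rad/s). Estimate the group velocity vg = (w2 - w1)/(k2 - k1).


vg = (w2 - w1) / (k2 - k1)
= (9.3878e+15 - 8.9338e+15) / (2.3686e+07 - 2.2019e+07)
= 4.5400e+14 / 1.6670e+06
= 2.7235e+08 m/s

2.7235e+08


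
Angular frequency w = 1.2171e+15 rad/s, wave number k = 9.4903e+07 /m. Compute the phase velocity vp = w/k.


vp = w / k
= 1.2171e+15 / 9.4903e+07
= 1.2825e+07 m/s

1.2825e+07


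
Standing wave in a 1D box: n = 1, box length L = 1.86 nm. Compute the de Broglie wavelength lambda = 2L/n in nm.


lambda = 2L / n
= 2 * 1.86 / 1
= 3.72 / 1
= 3.72 nm

3.72


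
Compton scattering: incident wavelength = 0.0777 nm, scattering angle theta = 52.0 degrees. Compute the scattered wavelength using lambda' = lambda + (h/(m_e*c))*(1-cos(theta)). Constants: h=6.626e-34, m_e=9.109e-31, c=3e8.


Compton wavelength: h/(m_e*c) = 2.4247e-12 m
d_lambda = 2.4247e-12 * (1 - cos(52.0 deg))
= 2.4247e-12 * 0.384339
= 9.3191e-13 m = 0.000932 nm
lambda' = 0.0777 + 0.000932
= 0.078632 nm

0.078632


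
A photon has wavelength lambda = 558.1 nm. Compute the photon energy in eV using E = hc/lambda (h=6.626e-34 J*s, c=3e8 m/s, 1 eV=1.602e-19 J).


E = hc / lambda
= (6.626e-34)(3e8) / (558.1e-9)
= 1.9878e-25 / 5.5810e-07
= 3.5617e-19 J
Converting to eV: 3.5617e-19 / 1.602e-19
= 2.2233 eV

2.2233


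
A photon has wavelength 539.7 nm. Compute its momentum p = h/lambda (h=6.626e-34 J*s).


p = h / lambda
= 6.626e-34 / (539.7e-9)
= 6.626e-34 / 5.3970e-07
= 1.2277e-27 kg*m/s

1.2277e-27


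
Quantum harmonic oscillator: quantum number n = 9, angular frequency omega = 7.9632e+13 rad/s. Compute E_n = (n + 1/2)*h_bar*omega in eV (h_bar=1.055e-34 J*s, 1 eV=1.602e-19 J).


E = (n + 1/2) * h_bar * omega
= (9 + 0.5) * 1.055e-34 * 7.9632e+13
= 9.5 * 8.4012e-21
= 7.9811e-20 J
= 0.4982 eV

0.4982


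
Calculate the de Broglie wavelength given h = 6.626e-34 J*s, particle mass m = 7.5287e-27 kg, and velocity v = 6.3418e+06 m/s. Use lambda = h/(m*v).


lambda = h / (m * v)
= 6.626e-34 / (7.5287e-27 * 6.3418e+06)
= 6.626e-34 / 4.7746e-20
= 1.3878e-14 m

1.3878e-14


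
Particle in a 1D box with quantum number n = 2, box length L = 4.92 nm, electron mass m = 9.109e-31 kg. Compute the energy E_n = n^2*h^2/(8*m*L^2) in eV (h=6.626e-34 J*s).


E = n^2 * h^2 / (8 * m * L^2)
= 2^2 * (6.626e-34)^2 / (8 * 9.109e-31 * (4.92e-9)^2)
= 4 * 4.3904e-67 / (8 * 9.109e-31 * 2.4206e-17)
= 9.9557e-21 J
= 0.0621 eV

0.0621


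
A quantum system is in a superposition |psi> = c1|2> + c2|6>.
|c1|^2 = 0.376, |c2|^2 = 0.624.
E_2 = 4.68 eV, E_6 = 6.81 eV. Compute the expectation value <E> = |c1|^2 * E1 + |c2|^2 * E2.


<E> = |c1|^2 * E1 + |c2|^2 * E2
= 0.376 * 4.68 + 0.624 * 6.81
= 1.7597 + 4.2494
= 6.0091 eV

6.0091


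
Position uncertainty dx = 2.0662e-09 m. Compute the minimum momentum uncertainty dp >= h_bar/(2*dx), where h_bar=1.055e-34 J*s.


dp = h_bar / (2 * dx)
= 1.055e-34 / (2 * 2.0662e-09)
= 1.055e-34 / 4.1324e-09
= 2.5530e-26 kg*m/s

2.5530e-26


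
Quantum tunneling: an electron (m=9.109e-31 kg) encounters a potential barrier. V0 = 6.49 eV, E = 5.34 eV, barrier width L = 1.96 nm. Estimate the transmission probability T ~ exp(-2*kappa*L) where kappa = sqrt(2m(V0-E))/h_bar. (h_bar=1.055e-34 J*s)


V0 - E = 1.15 eV = 1.8423e-19 J
kappa = sqrt(2 * m * (V0-E)) / h_bar
= sqrt(2 * 9.109e-31 * 1.8423e-19) / 1.055e-34
= 5.4913e+09 /m
2*kappa*L = 2 * 5.4913e+09 * 1.96e-9
= 21.526
T = exp(-21.526) = 4.480844e-10

4.480844e-10


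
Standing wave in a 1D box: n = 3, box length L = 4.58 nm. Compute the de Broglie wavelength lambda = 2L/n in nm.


lambda = 2L / n
= 2 * 4.58 / 3
= 9.16 / 3
= 3.0533 nm

3.0533


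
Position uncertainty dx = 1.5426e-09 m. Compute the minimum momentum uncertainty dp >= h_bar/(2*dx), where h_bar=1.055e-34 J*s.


dp = h_bar / (2 * dx)
= 1.055e-34 / (2 * 1.5426e-09)
= 1.055e-34 / 3.0852e-09
= 3.4196e-26 kg*m/s

3.4196e-26


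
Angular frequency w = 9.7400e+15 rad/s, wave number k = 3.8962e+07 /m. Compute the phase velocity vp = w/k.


vp = w / k
= 9.7400e+15 / 3.8962e+07
= 2.4999e+08 m/s

2.4999e+08


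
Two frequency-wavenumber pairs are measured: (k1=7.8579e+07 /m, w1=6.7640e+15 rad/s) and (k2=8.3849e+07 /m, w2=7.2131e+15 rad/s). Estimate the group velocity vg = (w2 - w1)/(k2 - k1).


vg = (w2 - w1) / (k2 - k1)
= (7.2131e+15 - 6.7640e+15) / (8.3849e+07 - 7.8579e+07)
= 4.4910e+14 / 5.2700e+06
= 8.5218e+07 m/s

8.5218e+07


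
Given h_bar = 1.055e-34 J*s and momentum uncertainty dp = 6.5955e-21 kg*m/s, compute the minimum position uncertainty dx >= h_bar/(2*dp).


dx = h_bar / (2 * dp)
= 1.055e-34 / (2 * 6.5955e-21)
= 1.055e-34 / 1.3191e-20
= 7.9979e-15 m

7.9979e-15


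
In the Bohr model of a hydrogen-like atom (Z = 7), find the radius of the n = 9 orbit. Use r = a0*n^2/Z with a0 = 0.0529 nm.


r = a0 * n^2 / Z
= 0.0529 * 9^2 / 7
= 0.0529 * 81 / 7
= 0.6121 nm

0.6121


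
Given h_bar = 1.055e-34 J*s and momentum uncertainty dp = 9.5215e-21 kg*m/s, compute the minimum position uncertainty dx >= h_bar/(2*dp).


dx = h_bar / (2 * dp)
= 1.055e-34 / (2 * 9.5215e-21)
= 1.055e-34 / 1.9043e-20
= 5.5401e-15 m

5.5401e-15


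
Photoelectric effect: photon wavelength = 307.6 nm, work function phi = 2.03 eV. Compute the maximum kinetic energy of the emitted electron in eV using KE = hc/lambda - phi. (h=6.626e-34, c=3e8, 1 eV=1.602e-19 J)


E_photon = hc / lambda
= (6.626e-34)(3e8) / (307.6e-9)
= 6.4623e-19 J
= 4.0339 eV
KE = E_photon - phi
= 4.0339 - 2.03
= 2.0039 eV

2.0039


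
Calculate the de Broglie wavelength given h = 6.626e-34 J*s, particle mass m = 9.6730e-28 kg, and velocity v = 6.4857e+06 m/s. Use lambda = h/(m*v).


lambda = h / (m * v)
= 6.626e-34 / (9.6730e-28 * 6.4857e+06)
= 6.626e-34 / 6.2736e-21
= 1.0562e-13 m

1.0562e-13


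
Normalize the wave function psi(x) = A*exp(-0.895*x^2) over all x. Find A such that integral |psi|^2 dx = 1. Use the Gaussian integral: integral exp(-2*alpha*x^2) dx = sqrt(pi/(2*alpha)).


integral |psi|^2 dx = A^2 * sqrt(pi/(2*alpha)) = 1
A^2 = sqrt(2*alpha/pi)
= sqrt(2 * 0.895 / pi)
= 0.754834
A = sqrt(0.754834)
= 0.8688

0.8688


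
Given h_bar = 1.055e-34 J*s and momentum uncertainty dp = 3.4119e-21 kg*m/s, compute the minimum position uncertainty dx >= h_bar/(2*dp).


dx = h_bar / (2 * dp)
= 1.055e-34 / (2 * 3.4119e-21)
= 1.055e-34 / 6.8238e-21
= 1.5461e-14 m

1.5461e-14


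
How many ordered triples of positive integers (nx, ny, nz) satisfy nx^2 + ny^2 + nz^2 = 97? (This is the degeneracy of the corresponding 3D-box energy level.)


Enumerate all (nx, ny, nz) with nx^2 + ny^2 + nz^2 = 97:
(5,6,6)
(6,5,6)
(6,6,5)
Total degeneracy = 3

3


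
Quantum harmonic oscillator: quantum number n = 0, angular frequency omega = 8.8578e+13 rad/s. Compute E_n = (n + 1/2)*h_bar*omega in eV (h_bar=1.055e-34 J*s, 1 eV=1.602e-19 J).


E = (n + 1/2) * h_bar * omega
= (0 + 0.5) * 1.055e-34 * 8.8578e+13
= 0.5 * 9.3450e-21
= 4.6725e-21 J
= 0.0292 eV

0.0292


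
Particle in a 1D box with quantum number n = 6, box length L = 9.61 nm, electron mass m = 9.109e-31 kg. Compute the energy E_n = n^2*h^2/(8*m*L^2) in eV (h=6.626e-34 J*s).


E = n^2 * h^2 / (8 * m * L^2)
= 6^2 * (6.626e-34)^2 / (8 * 9.109e-31 * (9.61e-9)^2)
= 36 * 4.3904e-67 / (8 * 9.109e-31 * 9.2352e-17)
= 2.3485e-20 J
= 0.1466 eV

0.1466


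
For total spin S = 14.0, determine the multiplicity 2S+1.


Spin multiplicity = 2S + 1
= 2 * 14.0 + 1
= 28.0 + 1
= 29

29


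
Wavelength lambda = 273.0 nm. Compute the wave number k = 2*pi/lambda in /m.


k = 2 * pi / lambda
= 6.2832 / (273.0e-9)
= 6.2832 / 2.7300e-07
= 2.3015e+07 /m

2.3015e+07


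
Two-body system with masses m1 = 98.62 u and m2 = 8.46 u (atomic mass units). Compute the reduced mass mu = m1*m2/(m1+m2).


mu = m1 * m2 / (m1 + m2)
= 98.62 * 8.46 / (98.62 + 8.46)
= 834.3252 / 107.08
= 7.7916 u

7.7916


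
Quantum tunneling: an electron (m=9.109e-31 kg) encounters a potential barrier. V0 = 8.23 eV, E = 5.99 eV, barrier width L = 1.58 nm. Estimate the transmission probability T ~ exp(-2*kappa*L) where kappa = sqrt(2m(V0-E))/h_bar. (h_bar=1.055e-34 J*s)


V0 - E = 2.24 eV = 3.5885e-19 J
kappa = sqrt(2 * m * (V0-E)) / h_bar
= sqrt(2 * 9.109e-31 * 3.5885e-19) / 1.055e-34
= 7.6640e+09 /m
2*kappa*L = 2 * 7.6640e+09 * 1.58e-9
= 24.2181
T = exp(-24.2181) = 3.035350e-11

3.035350e-11


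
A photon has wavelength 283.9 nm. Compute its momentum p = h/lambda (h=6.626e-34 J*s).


p = h / lambda
= 6.626e-34 / (283.9e-9)
= 6.626e-34 / 2.8390e-07
= 2.3339e-27 kg*m/s

2.3339e-27


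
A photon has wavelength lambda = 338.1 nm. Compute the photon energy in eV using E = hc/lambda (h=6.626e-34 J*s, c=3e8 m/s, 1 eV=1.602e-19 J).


E = hc / lambda
= (6.626e-34)(3e8) / (338.1e-9)
= 1.9878e-25 / 3.3810e-07
= 5.8793e-19 J
Converting to eV: 5.8793e-19 / 1.602e-19
= 3.67 eV

3.67


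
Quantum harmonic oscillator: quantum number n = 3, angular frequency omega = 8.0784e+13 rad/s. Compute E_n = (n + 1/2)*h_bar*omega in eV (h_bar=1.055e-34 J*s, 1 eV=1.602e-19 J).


E = (n + 1/2) * h_bar * omega
= (3 + 0.5) * 1.055e-34 * 8.0784e+13
= 3.5 * 8.5227e-21
= 2.9829e-20 J
= 0.1862 eV

0.1862


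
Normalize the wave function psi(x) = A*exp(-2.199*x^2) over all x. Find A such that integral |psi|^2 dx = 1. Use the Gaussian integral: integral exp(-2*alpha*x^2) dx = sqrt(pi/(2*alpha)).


integral |psi|^2 dx = A^2 * sqrt(pi/(2*alpha)) = 1
A^2 = sqrt(2*alpha/pi)
= sqrt(2 * 2.199 / pi)
= 1.183185
A = sqrt(1.183185)
= 1.0877

1.0877


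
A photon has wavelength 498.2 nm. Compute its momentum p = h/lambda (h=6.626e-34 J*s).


p = h / lambda
= 6.626e-34 / (498.2e-9)
= 6.626e-34 / 4.9820e-07
= 1.3300e-27 kg*m/s

1.3300e-27


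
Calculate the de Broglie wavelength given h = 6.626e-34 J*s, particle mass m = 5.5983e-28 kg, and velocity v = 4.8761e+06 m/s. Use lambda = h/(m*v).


lambda = h / (m * v)
= 6.626e-34 / (5.5983e-28 * 4.8761e+06)
= 6.626e-34 / 2.7298e-21
= 2.4273e-13 m

2.4273e-13


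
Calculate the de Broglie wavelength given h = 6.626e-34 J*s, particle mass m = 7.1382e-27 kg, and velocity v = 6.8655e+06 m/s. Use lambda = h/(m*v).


lambda = h / (m * v)
= 6.626e-34 / (7.1382e-27 * 6.8655e+06)
= 6.626e-34 / 4.9007e-20
= 1.3520e-14 m

1.3520e-14


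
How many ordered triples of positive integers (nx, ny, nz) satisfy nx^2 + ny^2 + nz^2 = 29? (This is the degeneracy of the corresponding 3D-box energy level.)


Enumerate all (nx, ny, nz) with nx^2 + ny^2 + nz^2 = 29:
(2,3,4)
(2,4,3)
(3,2,4)
(3,4,2)
(4,2,3)
(4,3,2)
Total degeneracy = 6

6


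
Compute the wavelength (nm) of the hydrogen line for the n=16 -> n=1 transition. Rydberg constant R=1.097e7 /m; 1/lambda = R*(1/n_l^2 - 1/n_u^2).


1/lambda = R * (1/n_l^2 - 1/n_u^2)
= 1.097e7 * (1/1^2 - 1/16^2)
= 1.097e7 * (1.0 - 0.003906)
= 1.097e7 * 0.996094
= 1.0927e+07 /m
lambda = 1 / 1.0927e+07 = 91.5152 nm

91.5152


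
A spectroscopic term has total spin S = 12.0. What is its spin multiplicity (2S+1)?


Spin multiplicity = 2S + 1
= 2 * 12.0 + 1
= 24.0 + 1
= 25

25


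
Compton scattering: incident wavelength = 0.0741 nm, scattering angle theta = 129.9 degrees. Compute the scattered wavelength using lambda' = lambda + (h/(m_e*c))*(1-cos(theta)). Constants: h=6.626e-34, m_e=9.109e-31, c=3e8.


Compton wavelength: h/(m_e*c) = 2.4247e-12 m
d_lambda = 2.4247e-12 * (1 - cos(129.9 deg))
= 2.4247e-12 * 1.64145
= 3.9800e-12 m = 0.00398 nm
lambda' = 0.0741 + 0.00398
= 0.07808 nm

0.07808


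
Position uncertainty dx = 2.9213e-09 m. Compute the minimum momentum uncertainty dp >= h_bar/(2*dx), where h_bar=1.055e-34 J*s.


dp = h_bar / (2 * dx)
= 1.055e-34 / (2 * 2.9213e-09)
= 1.055e-34 / 5.8426e-09
= 1.8057e-26 kg*m/s

1.8057e-26


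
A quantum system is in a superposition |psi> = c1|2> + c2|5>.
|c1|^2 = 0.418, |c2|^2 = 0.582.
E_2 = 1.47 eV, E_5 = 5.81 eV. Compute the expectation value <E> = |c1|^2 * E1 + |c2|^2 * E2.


<E> = |c1|^2 * E1 + |c2|^2 * E2
= 0.418 * 1.47 + 0.582 * 5.81
= 0.6145 + 3.3814
= 3.9959 eV

3.9959


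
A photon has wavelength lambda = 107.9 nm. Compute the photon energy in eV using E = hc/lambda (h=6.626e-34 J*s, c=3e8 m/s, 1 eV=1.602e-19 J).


E = hc / lambda
= (6.626e-34)(3e8) / (107.9e-9)
= 1.9878e-25 / 1.0790e-07
= 1.8423e-18 J
Converting to eV: 1.8423e-18 / 1.602e-19
= 11.4998 eV

11.4998


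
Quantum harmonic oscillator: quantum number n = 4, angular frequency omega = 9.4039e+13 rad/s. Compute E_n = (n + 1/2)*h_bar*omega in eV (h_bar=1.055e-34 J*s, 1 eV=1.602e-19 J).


E = (n + 1/2) * h_bar * omega
= (4 + 0.5) * 1.055e-34 * 9.4039e+13
= 4.5 * 9.9211e-21
= 4.4645e-20 J
= 0.2787 eV

0.2787


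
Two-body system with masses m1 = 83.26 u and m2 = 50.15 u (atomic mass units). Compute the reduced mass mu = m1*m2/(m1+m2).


mu = m1 * m2 / (m1 + m2)
= 83.26 * 50.15 / (83.26 + 50.15)
= 4175.489 / 133.41
= 31.2982 u

31.2982


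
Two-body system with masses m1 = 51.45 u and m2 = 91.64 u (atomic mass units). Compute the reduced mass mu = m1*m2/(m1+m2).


mu = m1 * m2 / (m1 + m2)
= 51.45 * 91.64 / (51.45 + 91.64)
= 4714.878 / 143.09
= 32.9504 u

32.9504


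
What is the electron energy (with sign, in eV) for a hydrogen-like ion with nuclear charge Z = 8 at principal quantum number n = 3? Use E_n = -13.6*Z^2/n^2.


E_n = -13.6 * Z^2 / n^2
= -13.6 * 8^2 / 3^2
= -13.6 * 64 / 9
= -96.7111 eV

-96.7111


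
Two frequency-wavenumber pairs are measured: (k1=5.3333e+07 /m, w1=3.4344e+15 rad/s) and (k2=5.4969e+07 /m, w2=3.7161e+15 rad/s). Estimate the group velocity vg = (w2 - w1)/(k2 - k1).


vg = (w2 - w1) / (k2 - k1)
= (3.7161e+15 - 3.4344e+15) / (5.4969e+07 - 5.3333e+07)
= 2.8170e+14 / 1.6360e+06
= 1.7219e+08 m/s

1.7219e+08


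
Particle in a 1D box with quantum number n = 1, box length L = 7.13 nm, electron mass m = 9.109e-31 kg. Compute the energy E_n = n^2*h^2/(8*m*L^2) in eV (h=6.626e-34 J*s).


E = n^2 * h^2 / (8 * m * L^2)
= 1^2 * (6.626e-34)^2 / (8 * 9.109e-31 * (7.13e-9)^2)
= 1 * 4.3904e-67 / (8 * 9.109e-31 * 5.0837e-17)
= 1.1851e-21 J
= 0.0074 eV

0.0074


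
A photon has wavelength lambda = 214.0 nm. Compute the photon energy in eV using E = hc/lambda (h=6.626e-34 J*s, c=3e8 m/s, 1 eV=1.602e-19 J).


E = hc / lambda
= (6.626e-34)(3e8) / (214.0e-9)
= 1.9878e-25 / 2.1400e-07
= 9.2888e-19 J
Converting to eV: 9.2888e-19 / 1.602e-19
= 5.7982 eV

5.7982


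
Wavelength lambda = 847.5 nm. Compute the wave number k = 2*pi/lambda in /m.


k = 2 * pi / lambda
= 6.2832 / (847.5e-9)
= 6.2832 / 8.4750e-07
= 7.4138e+06 /m

7.4138e+06


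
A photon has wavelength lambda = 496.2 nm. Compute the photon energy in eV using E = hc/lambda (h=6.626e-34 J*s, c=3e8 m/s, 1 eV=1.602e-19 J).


E = hc / lambda
= (6.626e-34)(3e8) / (496.2e-9)
= 1.9878e-25 / 4.9620e-07
= 4.0060e-19 J
Converting to eV: 4.0060e-19 / 1.602e-19
= 2.5007 eV

2.5007


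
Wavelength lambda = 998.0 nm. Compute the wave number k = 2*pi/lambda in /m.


k = 2 * pi / lambda
= 6.2832 / (998.0e-9)
= 6.2832 / 9.9800e-07
= 6.2958e+06 /m

6.2958e+06


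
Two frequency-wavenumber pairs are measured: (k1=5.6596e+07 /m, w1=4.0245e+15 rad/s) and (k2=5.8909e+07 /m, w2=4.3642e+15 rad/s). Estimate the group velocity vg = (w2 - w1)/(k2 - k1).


vg = (w2 - w1) / (k2 - k1)
= (4.3642e+15 - 4.0245e+15) / (5.8909e+07 - 5.6596e+07)
= 3.3970e+14 / 2.3130e+06
= 1.4687e+08 m/s

1.4687e+08


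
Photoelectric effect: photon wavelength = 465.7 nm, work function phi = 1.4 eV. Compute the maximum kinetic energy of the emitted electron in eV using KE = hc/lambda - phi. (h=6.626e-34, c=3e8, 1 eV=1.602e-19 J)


E_photon = hc / lambda
= (6.626e-34)(3e8) / (465.7e-9)
= 4.2684e-19 J
= 2.6644 eV
KE = E_photon - phi
= 2.6644 - 1.4
= 1.2644 eV

1.2644


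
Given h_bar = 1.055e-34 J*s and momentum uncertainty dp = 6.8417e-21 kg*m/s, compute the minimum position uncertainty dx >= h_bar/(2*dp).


dx = h_bar / (2 * dp)
= 1.055e-34 / (2 * 6.8417e-21)
= 1.055e-34 / 1.3683e-20
= 7.7101e-15 m

7.7101e-15


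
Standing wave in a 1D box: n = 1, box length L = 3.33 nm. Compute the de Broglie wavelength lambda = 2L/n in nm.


lambda = 2L / n
= 2 * 3.33 / 1
= 6.66 / 1
= 6.66 nm

6.66


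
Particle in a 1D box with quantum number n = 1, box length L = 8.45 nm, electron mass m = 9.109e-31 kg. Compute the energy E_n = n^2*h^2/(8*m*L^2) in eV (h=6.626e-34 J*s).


E = n^2 * h^2 / (8 * m * L^2)
= 1^2 * (6.626e-34)^2 / (8 * 9.109e-31 * (8.45e-9)^2)
= 1 * 4.3904e-67 / (8 * 9.109e-31 * 7.1402e-17)
= 8.4378e-22 J
= 0.0053 eV

0.0053


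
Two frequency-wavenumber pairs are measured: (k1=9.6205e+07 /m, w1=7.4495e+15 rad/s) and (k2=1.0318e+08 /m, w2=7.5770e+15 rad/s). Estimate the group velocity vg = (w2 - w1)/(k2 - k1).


vg = (w2 - w1) / (k2 - k1)
= (7.5770e+15 - 7.4495e+15) / (1.0318e+08 - 9.6205e+07)
= 1.2750e+14 / 6.9750e+06
= 1.8280e+07 m/s

1.8280e+07


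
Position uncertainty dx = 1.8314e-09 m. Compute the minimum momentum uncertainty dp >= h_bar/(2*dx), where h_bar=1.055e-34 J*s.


dp = h_bar / (2 * dx)
= 1.055e-34 / (2 * 1.8314e-09)
= 1.055e-34 / 3.6628e-09
= 2.8803e-26 kg*m/s

2.8803e-26


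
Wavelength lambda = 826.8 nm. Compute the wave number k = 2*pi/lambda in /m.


k = 2 * pi / lambda
= 6.2832 / (826.8e-9)
= 6.2832 / 8.2680e-07
= 7.5994e+06 /m

7.5994e+06


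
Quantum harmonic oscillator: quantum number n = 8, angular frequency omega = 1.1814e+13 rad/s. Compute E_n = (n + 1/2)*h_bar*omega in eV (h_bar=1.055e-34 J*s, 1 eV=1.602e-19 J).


E = (n + 1/2) * h_bar * omega
= (8 + 0.5) * 1.055e-34 * 1.1814e+13
= 8.5 * 1.2464e-21
= 1.0594e-20 J
= 0.0661 eV

0.0661


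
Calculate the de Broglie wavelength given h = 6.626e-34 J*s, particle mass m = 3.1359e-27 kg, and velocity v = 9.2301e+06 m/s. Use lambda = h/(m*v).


lambda = h / (m * v)
= 6.626e-34 / (3.1359e-27 * 9.2301e+06)
= 6.626e-34 / 2.8945e-20
= 2.2892e-14 m

2.2892e-14


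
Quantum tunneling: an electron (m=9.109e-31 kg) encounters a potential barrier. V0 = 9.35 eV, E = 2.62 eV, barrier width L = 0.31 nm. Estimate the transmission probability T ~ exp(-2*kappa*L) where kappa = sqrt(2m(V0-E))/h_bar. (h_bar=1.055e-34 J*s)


V0 - E = 6.73 eV = 1.0781e-18 J
kappa = sqrt(2 * m * (V0-E)) / h_bar
= sqrt(2 * 9.109e-31 * 1.0781e-18) / 1.055e-34
= 1.3284e+10 /m
2*kappa*L = 2 * 1.3284e+10 * 0.31e-9
= 8.2362
T = exp(-8.2362) = 2.648815e-04

2.648815e-04


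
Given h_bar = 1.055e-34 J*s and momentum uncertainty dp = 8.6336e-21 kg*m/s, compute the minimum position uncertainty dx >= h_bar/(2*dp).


dx = h_bar / (2 * dp)
= 1.055e-34 / (2 * 8.6336e-21)
= 1.055e-34 / 1.7267e-20
= 6.1098e-15 m

6.1098e-15


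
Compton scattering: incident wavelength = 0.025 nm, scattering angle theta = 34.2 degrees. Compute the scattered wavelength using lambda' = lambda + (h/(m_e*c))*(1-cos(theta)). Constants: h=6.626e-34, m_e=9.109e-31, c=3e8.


Compton wavelength: h/(m_e*c) = 2.4247e-12 m
d_lambda = 2.4247e-12 * (1 - cos(34.2 deg))
= 2.4247e-12 * 0.172919
= 4.1928e-13 m = 0.000419 nm
lambda' = 0.025 + 0.000419
= 0.025419 nm

0.025419


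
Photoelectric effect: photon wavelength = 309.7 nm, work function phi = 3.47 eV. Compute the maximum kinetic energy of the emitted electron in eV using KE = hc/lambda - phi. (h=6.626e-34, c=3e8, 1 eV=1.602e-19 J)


E_photon = hc / lambda
= (6.626e-34)(3e8) / (309.7e-9)
= 6.4185e-19 J
= 4.0065 eV
KE = E_photon - phi
= 4.0065 - 3.47
= 0.5365 eV

0.5365


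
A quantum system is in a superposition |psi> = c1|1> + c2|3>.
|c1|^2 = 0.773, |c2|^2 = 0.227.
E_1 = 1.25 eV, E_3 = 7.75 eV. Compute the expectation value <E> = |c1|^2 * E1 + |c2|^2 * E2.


<E> = |c1|^2 * E1 + |c2|^2 * E2
= 0.773 * 1.25 + 0.227 * 7.75
= 0.9663 + 1.7592
= 2.7255 eV

2.7255


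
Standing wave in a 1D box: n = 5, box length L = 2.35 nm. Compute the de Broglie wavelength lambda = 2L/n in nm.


lambda = 2L / n
= 2 * 2.35 / 5
= 4.7 / 5
= 0.94 nm

0.94


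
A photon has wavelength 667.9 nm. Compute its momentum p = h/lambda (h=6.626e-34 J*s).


p = h / lambda
= 6.626e-34 / (667.9e-9)
= 6.626e-34 / 6.6790e-07
= 9.9206e-28 kg*m/s

9.9206e-28


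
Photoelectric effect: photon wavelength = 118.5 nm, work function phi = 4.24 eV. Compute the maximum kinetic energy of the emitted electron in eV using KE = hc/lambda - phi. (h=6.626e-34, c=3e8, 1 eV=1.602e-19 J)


E_photon = hc / lambda
= (6.626e-34)(3e8) / (118.5e-9)
= 1.6775e-18 J
= 10.4711 eV
KE = E_photon - phi
= 10.4711 - 4.24
= 6.2311 eV

6.2311


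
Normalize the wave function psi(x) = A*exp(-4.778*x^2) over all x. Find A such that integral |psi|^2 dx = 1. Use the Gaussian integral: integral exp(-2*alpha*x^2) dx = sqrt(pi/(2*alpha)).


integral |psi|^2 dx = A^2 * sqrt(pi/(2*alpha)) = 1
A^2 = sqrt(2*alpha/pi)
= sqrt(2 * 4.778 / pi)
= 1.744067
A = sqrt(1.744067)
= 1.3206

1.3206


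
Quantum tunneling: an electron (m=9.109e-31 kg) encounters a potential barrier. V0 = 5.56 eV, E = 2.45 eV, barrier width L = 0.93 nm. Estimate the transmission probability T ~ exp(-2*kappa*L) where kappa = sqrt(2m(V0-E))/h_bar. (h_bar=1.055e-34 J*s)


V0 - E = 3.11 eV = 4.9822e-19 J
kappa = sqrt(2 * m * (V0-E)) / h_bar
= sqrt(2 * 9.109e-31 * 4.9822e-19) / 1.055e-34
= 9.0304e+09 /m
2*kappa*L = 2 * 9.0304e+09 * 0.93e-9
= 16.7966
T = exp(-16.7966) = 5.073575e-08

5.073575e-08


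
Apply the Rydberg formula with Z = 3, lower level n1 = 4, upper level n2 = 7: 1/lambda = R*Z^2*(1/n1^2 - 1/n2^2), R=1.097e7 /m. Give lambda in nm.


1/lambda = R * Z^2 * (1/n1^2 - 1/n2^2)
= 1.097e7 * 3^2 * (1/4^2 - 1/7^2)
= 1.097e7 * 9 * (0.0625 - 0.020408)
= 4.1557e+06 /m
lambda = 1 / 4.1557e+06
= 240.6318 nm

240.6318


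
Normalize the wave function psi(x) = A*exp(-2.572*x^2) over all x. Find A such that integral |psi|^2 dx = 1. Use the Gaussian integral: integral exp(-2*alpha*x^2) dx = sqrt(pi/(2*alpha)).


integral |psi|^2 dx = A^2 * sqrt(pi/(2*alpha)) = 1
A^2 = sqrt(2*alpha/pi)
= sqrt(2 * 2.572 / pi)
= 1.279604
A = sqrt(1.279604)
= 1.1312

1.1312


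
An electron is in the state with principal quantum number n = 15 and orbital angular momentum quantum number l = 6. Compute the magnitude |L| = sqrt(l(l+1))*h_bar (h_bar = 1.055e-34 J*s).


L = sqrt(l*(l+1)) * h_bar
= sqrt(6 * 7) * 1.055e-34
= sqrt(42) * 1.055e-34
= 6.4807 * 1.055e-34
= 6.8372e-34 J*s

6.8372e-34


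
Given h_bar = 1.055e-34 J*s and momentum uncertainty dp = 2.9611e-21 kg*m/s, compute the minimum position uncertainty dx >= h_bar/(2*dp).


dx = h_bar / (2 * dp)
= 1.055e-34 / (2 * 2.9611e-21)
= 1.055e-34 / 5.9222e-21
= 1.7814e-14 m

1.7814e-14


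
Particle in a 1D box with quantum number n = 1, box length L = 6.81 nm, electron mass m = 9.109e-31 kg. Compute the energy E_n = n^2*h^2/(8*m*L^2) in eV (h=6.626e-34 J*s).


E = n^2 * h^2 / (8 * m * L^2)
= 1^2 * (6.626e-34)^2 / (8 * 9.109e-31 * (6.81e-9)^2)
= 1 * 4.3904e-67 / (8 * 9.109e-31 * 4.6376e-17)
= 1.2991e-21 J
= 0.0081 eV

0.0081


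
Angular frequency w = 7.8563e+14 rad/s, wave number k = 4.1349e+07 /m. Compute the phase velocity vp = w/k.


vp = w / k
= 7.8563e+14 / 4.1349e+07
= 1.9000e+07 m/s

1.9000e+07


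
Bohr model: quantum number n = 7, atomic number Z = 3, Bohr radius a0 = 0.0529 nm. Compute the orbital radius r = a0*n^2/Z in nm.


r = a0 * n^2 / Z
= 0.0529 * 7^2 / 3
= 0.0529 * 49 / 3
= 0.864 nm

0.864


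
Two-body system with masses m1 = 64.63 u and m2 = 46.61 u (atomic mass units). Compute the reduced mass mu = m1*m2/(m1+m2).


mu = m1 * m2 / (m1 + m2)
= 64.63 * 46.61 / (64.63 + 46.61)
= 3012.4043 / 111.24
= 27.0802 u

27.0802


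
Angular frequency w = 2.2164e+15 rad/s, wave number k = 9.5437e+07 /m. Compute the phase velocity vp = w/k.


vp = w / k
= 2.2164e+15 / 9.5437e+07
= 2.3224e+07 m/s

2.3224e+07


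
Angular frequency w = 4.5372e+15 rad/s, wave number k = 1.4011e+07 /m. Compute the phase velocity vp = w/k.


vp = w / k
= 4.5372e+15 / 1.4011e+07
= 3.2383e+08 m/s

3.2383e+08


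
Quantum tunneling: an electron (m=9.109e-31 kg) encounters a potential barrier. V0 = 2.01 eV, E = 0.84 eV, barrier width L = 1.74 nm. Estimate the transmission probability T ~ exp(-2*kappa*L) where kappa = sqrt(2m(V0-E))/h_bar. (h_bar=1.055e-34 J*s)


V0 - E = 1.17 eV = 1.8743e-19 J
kappa = sqrt(2 * m * (V0-E)) / h_bar
= sqrt(2 * 9.109e-31 * 1.8743e-19) / 1.055e-34
= 5.5389e+09 /m
2*kappa*L = 2 * 5.5389e+09 * 1.74e-9
= 19.2753
T = exp(-19.2753) = 4.254419e-09

4.254419e-09


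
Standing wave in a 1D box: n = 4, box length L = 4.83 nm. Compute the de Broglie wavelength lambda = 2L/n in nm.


lambda = 2L / n
= 2 * 4.83 / 4
= 9.66 / 4
= 2.415 nm

2.415


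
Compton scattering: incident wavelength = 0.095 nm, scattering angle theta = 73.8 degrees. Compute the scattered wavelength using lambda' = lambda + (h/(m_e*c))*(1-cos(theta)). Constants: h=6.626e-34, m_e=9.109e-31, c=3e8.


Compton wavelength: h/(m_e*c) = 2.4247e-12 m
d_lambda = 2.4247e-12 * (1 - cos(73.8 deg))
= 2.4247e-12 * 0.721009
= 1.7482e-12 m = 0.001748 nm
lambda' = 0.095 + 0.001748
= 0.096748 nm

0.096748


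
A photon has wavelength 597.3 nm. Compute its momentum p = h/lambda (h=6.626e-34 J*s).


p = h / lambda
= 6.626e-34 / (597.3e-9)
= 6.626e-34 / 5.9730e-07
= 1.1093e-27 kg*m/s

1.1093e-27


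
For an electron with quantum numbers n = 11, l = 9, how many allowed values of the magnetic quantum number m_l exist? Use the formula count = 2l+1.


m_l ranges from -l to +l in integer steps
So m_l goes from -9 to +9
Count = 2l + 1 = 2*9 + 1
= 19

19


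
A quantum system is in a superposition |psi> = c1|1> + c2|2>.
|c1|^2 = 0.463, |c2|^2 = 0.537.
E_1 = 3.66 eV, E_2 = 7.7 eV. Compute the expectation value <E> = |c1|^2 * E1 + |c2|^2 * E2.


<E> = |c1|^2 * E1 + |c2|^2 * E2
= 0.463 * 3.66 + 0.537 * 7.7
= 1.6946 + 4.1349
= 5.8295 eV

5.8295


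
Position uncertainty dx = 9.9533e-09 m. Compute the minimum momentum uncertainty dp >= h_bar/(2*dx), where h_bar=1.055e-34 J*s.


dp = h_bar / (2 * dx)
= 1.055e-34 / (2 * 9.9533e-09)
= 1.055e-34 / 1.9907e-08
= 5.2997e-27 kg*m/s

5.2997e-27


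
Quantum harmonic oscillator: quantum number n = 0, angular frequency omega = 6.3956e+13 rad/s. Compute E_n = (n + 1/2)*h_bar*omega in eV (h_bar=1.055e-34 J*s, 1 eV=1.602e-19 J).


E = (n + 1/2) * h_bar * omega
= (0 + 0.5) * 1.055e-34 * 6.3956e+13
= 0.5 * 6.7474e-21
= 3.3737e-21 J
= 0.0211 eV

0.0211


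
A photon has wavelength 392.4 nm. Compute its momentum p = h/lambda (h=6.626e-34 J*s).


p = h / lambda
= 6.626e-34 / (392.4e-9)
= 6.626e-34 / 3.9240e-07
= 1.6886e-27 kg*m/s

1.6886e-27


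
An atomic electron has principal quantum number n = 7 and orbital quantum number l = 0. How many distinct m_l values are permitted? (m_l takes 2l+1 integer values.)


m_l ranges from -l to +l in integer steps
So m_l goes from -0 to +0
Count = 2l + 1 = 2*0 + 1
= 1

1


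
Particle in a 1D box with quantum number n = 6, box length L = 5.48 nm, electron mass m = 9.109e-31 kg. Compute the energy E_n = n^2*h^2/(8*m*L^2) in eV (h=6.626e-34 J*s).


E = n^2 * h^2 / (8 * m * L^2)
= 6^2 * (6.626e-34)^2 / (8 * 9.109e-31 * (5.48e-9)^2)
= 36 * 4.3904e-67 / (8 * 9.109e-31 * 3.0030e-17)
= 7.2224e-20 J
= 0.4508 eV

0.4508


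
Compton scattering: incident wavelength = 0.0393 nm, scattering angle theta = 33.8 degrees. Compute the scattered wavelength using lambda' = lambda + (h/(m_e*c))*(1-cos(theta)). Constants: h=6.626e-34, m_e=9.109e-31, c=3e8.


Compton wavelength: h/(m_e*c) = 2.4247e-12 m
d_lambda = 2.4247e-12 * (1 - cos(33.8 deg))
= 2.4247e-12 * 0.169016
= 4.0981e-13 m = 0.00041 nm
lambda' = 0.0393 + 0.00041
= 0.03971 nm

0.03971


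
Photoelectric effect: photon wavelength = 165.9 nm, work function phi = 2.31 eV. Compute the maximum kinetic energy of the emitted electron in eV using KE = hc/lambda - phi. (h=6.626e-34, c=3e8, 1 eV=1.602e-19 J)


E_photon = hc / lambda
= (6.626e-34)(3e8) / (165.9e-9)
= 1.1982e-18 J
= 7.4793 eV
KE = E_photon - phi
= 7.4793 - 2.31
= 5.1693 eV

5.1693


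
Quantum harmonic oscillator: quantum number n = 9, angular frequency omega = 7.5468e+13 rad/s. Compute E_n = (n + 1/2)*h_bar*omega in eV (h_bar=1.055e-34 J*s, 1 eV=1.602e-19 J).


E = (n + 1/2) * h_bar * omega
= (9 + 0.5) * 1.055e-34 * 7.5468e+13
= 9.5 * 7.9619e-21
= 7.5638e-20 J
= 0.4721 eV

0.4721


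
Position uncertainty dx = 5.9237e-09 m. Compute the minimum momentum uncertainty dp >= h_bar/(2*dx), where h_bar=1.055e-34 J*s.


dp = h_bar / (2 * dx)
= 1.055e-34 / (2 * 5.9237e-09)
= 1.055e-34 / 1.1847e-08
= 8.9049e-27 kg*m/s

8.9049e-27


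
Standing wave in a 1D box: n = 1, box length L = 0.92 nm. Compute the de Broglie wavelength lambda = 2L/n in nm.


lambda = 2L / n
= 2 * 0.92 / 1
= 1.84 / 1
= 1.84 nm

1.84


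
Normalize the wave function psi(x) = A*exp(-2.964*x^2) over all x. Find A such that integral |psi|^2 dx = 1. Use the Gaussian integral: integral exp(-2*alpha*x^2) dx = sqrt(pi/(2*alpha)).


integral |psi|^2 dx = A^2 * sqrt(pi/(2*alpha)) = 1
A^2 = sqrt(2*alpha/pi)
= sqrt(2 * 2.964 / pi)
= 1.37366
A = sqrt(1.37366)
= 1.172

1.172


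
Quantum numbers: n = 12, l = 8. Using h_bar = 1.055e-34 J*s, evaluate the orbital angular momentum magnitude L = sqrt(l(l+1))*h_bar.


L = sqrt(l*(l+1)) * h_bar
= sqrt(8 * 9) * 1.055e-34
= sqrt(72) * 1.055e-34
= 8.4853 * 1.055e-34
= 8.9520e-34 J*s

8.9520e-34


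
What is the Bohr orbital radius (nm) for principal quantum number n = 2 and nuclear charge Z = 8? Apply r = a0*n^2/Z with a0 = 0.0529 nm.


r = a0 * n^2 / Z
= 0.0529 * 2^2 / 8
= 0.0529 * 4 / 8
= 0.0265 nm

0.0265


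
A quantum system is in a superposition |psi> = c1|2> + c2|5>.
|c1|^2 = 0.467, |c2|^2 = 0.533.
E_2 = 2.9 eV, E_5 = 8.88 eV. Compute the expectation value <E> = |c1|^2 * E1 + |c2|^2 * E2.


<E> = |c1|^2 * E1 + |c2|^2 * E2
= 0.467 * 2.9 + 0.533 * 8.88
= 1.3543 + 4.733
= 6.0873 eV

6.0873


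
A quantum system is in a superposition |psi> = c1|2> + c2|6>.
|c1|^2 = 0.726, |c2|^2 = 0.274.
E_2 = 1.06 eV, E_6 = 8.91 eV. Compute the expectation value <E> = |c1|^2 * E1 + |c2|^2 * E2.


<E> = |c1|^2 * E1 + |c2|^2 * E2
= 0.726 * 1.06 + 0.274 * 8.91
= 0.7696 + 2.4413
= 3.2109 eV

3.2109


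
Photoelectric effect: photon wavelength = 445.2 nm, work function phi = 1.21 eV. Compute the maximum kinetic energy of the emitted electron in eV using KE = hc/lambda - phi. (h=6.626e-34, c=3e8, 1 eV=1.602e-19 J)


E_photon = hc / lambda
= (6.626e-34)(3e8) / (445.2e-9)
= 4.4650e-19 J
= 2.7871 eV
KE = E_photon - phi
= 2.7871 - 1.21
= 1.5771 eV

1.5771


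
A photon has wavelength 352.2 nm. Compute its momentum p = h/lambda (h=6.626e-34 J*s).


p = h / lambda
= 6.626e-34 / (352.2e-9)
= 6.626e-34 / 3.5220e-07
= 1.8813e-27 kg*m/s

1.8813e-27


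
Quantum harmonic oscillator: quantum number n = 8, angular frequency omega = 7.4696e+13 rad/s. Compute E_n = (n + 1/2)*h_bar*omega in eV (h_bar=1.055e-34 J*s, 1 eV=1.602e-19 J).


E = (n + 1/2) * h_bar * omega
= (8 + 0.5) * 1.055e-34 * 7.4696e+13
= 8.5 * 7.8804e-21
= 6.6984e-20 J
= 0.4181 eV

0.4181


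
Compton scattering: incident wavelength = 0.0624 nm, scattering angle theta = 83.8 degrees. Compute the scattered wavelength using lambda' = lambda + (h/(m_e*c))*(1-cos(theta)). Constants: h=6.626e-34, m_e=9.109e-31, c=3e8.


Compton wavelength: h/(m_e*c) = 2.4247e-12 m
d_lambda = 2.4247e-12 * (1 - cos(83.8 deg))
= 2.4247e-12 * 0.892001
= 2.1628e-12 m = 0.002163 nm
lambda' = 0.0624 + 0.002163
= 0.064563 nm

0.064563


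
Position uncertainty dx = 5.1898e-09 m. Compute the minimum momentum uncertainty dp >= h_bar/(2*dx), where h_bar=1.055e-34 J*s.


dp = h_bar / (2 * dx)
= 1.055e-34 / (2 * 5.1898e-09)
= 1.055e-34 / 1.0380e-08
= 1.0164e-26 kg*m/s

1.0164e-26


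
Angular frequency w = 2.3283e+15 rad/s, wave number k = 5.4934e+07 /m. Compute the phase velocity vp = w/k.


vp = w / k
= 2.3283e+15 / 5.4934e+07
= 4.2384e+07 m/s

4.2384e+07


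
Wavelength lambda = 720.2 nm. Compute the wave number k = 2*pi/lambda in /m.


k = 2 * pi / lambda
= 6.2832 / (720.2e-9)
= 6.2832 / 7.2020e-07
= 8.7242e+06 /m

8.7242e+06
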